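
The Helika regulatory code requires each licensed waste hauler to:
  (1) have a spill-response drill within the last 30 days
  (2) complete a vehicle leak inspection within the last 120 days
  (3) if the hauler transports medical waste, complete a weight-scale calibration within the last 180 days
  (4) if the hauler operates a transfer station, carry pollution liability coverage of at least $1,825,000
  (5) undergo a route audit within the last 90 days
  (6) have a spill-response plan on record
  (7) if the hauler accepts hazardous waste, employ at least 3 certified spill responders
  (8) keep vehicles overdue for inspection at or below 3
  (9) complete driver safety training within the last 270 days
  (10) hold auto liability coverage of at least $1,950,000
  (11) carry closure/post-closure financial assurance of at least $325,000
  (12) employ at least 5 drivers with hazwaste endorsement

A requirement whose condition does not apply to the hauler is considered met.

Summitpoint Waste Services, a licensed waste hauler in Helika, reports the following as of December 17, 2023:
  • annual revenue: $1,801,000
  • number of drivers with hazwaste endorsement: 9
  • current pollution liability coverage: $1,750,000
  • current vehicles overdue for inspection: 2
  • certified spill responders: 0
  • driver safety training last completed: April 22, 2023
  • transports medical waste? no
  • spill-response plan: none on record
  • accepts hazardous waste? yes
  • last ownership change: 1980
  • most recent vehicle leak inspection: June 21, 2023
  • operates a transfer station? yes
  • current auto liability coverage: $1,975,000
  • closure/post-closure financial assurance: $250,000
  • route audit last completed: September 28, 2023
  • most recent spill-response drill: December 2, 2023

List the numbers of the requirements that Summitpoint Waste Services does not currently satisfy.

2, 4, 6, 7, 11

1. spill-response drill 15 days ago vs limit 30 → met
2. vehicle leak inspection 179 days ago vs limit 120 → not met
3. condition 'transports medical waste' does not hold → requirement n/a → met
4. condition 'operates a transfer station' holds; pollution liability coverage $1,750,000 < $1,825,000 → not met
5. route audit 80 days ago vs limit 90 → met
6. spill-response plan absent → not met
7. condition 'accepts hazardous waste' holds; certified spill responders 0 < 3 → not met
8. vehicles overdue for inspection 2 ≤ 3 → met
9. driver safety training 239 days ago vs limit 270 → met
10. auto liability coverage $1,975,000 ≥ $1,950,000 → met
11. closure/post-closure financial assurance $250,000 < $325,000 → not met
12. drivers with hazwaste endorsement 9 ≥ 5 → met
Not met: 2, 4, 6, 7, 11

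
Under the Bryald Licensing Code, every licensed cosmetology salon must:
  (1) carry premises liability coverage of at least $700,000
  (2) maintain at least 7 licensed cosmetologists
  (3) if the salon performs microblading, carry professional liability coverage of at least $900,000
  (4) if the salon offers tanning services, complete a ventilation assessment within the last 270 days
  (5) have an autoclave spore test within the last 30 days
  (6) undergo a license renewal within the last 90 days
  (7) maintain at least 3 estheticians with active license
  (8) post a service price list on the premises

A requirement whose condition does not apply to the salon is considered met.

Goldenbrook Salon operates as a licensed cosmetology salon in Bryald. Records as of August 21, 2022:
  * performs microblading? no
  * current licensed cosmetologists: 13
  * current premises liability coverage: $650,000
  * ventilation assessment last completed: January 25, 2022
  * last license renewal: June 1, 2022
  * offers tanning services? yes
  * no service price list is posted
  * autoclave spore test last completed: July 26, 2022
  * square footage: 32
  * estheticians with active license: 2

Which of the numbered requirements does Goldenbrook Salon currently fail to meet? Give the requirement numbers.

1. premises liability coverage $650,000 < $700,000 → not met
2. licensed cosmetologists 13 ≥ 7 → met
3. condition 'performs microblading' does not hold → requirement n/a → met
4. condition 'offers tanning services' holds; ventilation assessment 208 days ago vs limit 270 → met
5. autoclave spore test 26 days ago vs limit 30 → met
6. license renewal 81 days ago vs limit 90 → met
7. estheticians with active license 2 < 3 → not met
8. service price list absent → not met
Not met: 1, 7, 8

1, 7, 8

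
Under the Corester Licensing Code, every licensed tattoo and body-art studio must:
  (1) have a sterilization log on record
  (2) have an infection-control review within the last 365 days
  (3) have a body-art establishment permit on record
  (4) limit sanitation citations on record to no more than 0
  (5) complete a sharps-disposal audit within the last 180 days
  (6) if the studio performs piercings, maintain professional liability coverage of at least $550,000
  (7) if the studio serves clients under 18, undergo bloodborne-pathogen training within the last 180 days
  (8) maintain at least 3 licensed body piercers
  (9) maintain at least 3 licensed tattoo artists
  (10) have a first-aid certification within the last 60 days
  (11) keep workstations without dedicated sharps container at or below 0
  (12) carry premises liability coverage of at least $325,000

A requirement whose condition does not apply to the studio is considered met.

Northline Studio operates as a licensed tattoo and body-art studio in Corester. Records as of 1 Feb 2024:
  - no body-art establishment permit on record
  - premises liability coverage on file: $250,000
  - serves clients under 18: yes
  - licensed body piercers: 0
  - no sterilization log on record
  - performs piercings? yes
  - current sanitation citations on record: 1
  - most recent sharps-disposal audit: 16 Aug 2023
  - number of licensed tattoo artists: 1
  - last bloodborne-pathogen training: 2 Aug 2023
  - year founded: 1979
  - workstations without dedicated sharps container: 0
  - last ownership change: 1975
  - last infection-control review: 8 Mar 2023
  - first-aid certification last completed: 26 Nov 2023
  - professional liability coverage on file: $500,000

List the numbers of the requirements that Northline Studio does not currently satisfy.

1, 3, 4, 6, 7, 8, 9, 10, 12

1. sterilization log absent → not met
2. infection-control review 330 days ago vs limit 365 → met
3. body-art establishment permit absent → not met
4. sanitation citations on record 1 > 0 → not met
5. sharps-disposal audit 169 days ago vs limit 180 → met
6. condition 'performs piercings' holds; professional liability coverage $500,000 < $550,000 → not met
7. condition 'serves clients under 18' holds; bloodborne-pathogen training 183 days ago vs limit 180 → not met
8. licensed body piercers 0 < 3 → not met
9. licensed tattoo artists 1 < 3 → not met
10. first-aid certification 67 days ago vs limit 60 → not met
11. workstations without dedicated sharps container 0 ≤ 0 → met
12. premises liability coverage $250,000 < $325,000 → not met
Not met: 1, 3, 4, 6, 7, 8, 9, 10, 12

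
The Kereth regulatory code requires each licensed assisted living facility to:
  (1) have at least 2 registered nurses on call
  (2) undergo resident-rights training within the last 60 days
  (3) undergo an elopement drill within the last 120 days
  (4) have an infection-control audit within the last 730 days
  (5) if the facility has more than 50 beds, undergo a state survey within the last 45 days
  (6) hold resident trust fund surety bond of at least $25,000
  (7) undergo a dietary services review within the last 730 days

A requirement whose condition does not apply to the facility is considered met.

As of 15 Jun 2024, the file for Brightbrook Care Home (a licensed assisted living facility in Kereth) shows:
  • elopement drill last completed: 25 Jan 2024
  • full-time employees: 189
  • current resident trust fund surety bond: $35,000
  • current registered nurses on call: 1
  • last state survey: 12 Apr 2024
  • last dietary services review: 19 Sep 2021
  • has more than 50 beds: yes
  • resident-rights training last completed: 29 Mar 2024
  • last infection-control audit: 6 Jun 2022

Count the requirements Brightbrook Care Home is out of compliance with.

6

1. registered nurses on call 1 < 2 → not met
2. resident-rights training 78 days ago vs limit 60 → not met
3. elopement drill 142 days ago vs limit 120 → not met
4. infection-control audit 740 days ago vs limit 730 → not met
5. condition 'has more than 50 beds' holds; state survey 64 days ago vs limit 45 → not met
6. resident trust fund surety bond $35,000 ≥ $25,000 → met
7. dietary services review 1000 days ago vs limit 730 → not met
Not met: 6 of 7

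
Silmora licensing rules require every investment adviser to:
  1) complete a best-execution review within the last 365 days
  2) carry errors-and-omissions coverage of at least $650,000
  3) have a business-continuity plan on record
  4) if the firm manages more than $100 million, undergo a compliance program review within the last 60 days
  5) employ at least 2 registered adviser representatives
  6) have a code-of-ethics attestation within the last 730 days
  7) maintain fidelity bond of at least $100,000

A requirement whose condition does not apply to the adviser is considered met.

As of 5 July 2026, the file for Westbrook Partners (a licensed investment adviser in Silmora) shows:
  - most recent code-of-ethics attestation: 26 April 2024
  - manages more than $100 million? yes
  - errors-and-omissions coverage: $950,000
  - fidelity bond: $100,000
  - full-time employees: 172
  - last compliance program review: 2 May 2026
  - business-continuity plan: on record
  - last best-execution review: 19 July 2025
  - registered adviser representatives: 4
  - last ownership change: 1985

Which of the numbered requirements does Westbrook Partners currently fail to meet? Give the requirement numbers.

1. best-execution review 351 days ago vs limit 365 → met
2. errors-and-omissions coverage $950,000 ≥ $650,000 → met
3. business-continuity plan present → met
4. condition 'manages more than $100 million' holds; compliance program review 64 days ago vs limit 60 → not met
5. registered adviser representatives 4 ≥ 2 → met
6. code-of-ethics attestation 800 days ago vs limit 730 → not met
7. fidelity bond $100,000 ≥ $100,000 → met
Not met: 4, 6

4, 6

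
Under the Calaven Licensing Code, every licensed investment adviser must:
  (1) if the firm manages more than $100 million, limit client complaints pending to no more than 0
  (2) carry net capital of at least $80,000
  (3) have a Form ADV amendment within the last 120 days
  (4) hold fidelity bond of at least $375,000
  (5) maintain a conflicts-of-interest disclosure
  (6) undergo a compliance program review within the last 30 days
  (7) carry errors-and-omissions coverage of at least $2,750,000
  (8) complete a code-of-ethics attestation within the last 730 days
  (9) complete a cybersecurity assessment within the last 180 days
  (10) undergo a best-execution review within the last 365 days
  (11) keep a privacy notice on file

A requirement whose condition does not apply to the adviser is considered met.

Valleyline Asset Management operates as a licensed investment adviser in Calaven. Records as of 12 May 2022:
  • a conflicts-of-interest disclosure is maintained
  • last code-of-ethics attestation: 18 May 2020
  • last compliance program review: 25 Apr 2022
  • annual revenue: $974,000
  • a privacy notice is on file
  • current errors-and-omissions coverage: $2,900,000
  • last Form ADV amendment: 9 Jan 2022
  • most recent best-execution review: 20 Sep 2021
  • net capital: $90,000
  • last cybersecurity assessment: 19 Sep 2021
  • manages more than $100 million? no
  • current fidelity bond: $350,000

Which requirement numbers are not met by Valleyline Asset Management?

1. condition 'manages more than $100 million' does not hold → requirement n/a → met
2. net capital $90,000 ≥ $80,000 → met
3. Form ADV amendment 123 days ago vs limit 120 → not met
4. fidelity bond $350,000 < $375,000 → not met
5. conflicts-of-interest disclosure present → met
6. compliance program review 17 days ago vs limit 30 → met
7. errors-and-omissions coverage $2,900,000 ≥ $2,750,000 → met
8. code-of-ethics attestation 724 days ago vs limit 730 → met
9. cybersecurity assessment 235 days ago vs limit 180 → not met
10. best-execution review 234 days ago vs limit 365 → met
11. privacy notice present → met
Not met: 3, 4, 9

3, 4, 9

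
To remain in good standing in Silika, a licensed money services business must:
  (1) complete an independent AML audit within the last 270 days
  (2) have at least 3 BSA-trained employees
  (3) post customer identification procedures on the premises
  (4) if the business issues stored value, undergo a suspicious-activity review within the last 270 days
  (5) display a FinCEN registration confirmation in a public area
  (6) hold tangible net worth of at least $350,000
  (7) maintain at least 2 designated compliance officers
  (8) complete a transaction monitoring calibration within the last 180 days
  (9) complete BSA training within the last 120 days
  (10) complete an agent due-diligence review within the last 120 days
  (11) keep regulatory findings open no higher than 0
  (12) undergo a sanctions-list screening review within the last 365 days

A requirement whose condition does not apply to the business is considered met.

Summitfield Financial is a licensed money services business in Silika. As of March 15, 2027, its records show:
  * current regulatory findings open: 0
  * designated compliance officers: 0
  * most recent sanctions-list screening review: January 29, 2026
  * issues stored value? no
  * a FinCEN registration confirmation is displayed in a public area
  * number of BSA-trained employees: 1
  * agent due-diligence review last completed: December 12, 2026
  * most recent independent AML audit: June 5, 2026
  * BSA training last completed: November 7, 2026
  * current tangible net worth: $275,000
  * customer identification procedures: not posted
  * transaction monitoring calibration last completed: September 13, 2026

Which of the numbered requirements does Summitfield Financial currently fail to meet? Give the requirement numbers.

1, 2, 3, 6, 7, 8, 9, 12

1. independent AML audit 283 days ago vs limit 270 → not met
2. BSA-trained employees 1 < 3 → not met
3. customer identification procedures absent → not met
4. condition 'issues stored value' does not hold → requirement n/a → met
5. FinCEN registration confirmation present → met
6. tangible net worth $275,000 < $350,000 → not met
7. designated compliance officers 0 < 2 → not met
8. transaction monitoring calibration 183 days ago vs limit 180 → not met
9. BSA training 128 days ago vs limit 120 → not met
10. agent due-diligence review 93 days ago vs limit 120 → met
11. regulatory findings open 0 ≤ 0 → met
12. sanctions-list screening review 410 days ago vs limit 365 → not met
Not met: 1, 2, 3, 6, 7, 8, 9, 12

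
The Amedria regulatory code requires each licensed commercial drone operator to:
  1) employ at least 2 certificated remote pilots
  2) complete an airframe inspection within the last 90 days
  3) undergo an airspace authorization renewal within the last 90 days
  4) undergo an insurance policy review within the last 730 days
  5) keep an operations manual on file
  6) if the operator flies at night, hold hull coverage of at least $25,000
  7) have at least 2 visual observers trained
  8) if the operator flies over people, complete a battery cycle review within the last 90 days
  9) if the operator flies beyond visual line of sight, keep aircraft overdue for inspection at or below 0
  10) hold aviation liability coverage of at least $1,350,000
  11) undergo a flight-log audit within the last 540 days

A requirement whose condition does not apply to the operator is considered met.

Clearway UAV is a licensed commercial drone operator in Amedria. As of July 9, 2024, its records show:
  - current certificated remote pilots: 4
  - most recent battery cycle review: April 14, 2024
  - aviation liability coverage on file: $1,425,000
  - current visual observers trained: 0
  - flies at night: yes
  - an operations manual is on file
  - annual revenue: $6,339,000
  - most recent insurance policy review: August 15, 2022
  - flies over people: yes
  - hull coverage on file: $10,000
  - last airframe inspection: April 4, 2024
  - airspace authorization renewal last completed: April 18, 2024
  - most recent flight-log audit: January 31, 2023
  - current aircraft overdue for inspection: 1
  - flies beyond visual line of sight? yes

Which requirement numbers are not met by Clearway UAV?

1. certificated remote pilots 4 ≥ 2 → met
2. airframe inspection 96 days ago vs limit 90 → not met
3. airspace authorization renewal 82 days ago vs limit 90 → met
4. insurance policy review 694 days ago vs limit 730 → met
5. operations manual present → met
6. condition 'flies at night' holds; hull coverage $10,000 < $25,000 → not met
7. visual observers trained 0 < 2 → not met
8. condition 'flies over people' holds; battery cycle review 86 days ago vs limit 90 → met
9. condition 'flies beyond visual line of sight' holds; aircraft overdue for inspection 1 > 0 → not met
10. aviation liability coverage $1,425,000 ≥ $1,350,000 → met
11. flight-log audit 525 days ago vs limit 540 → met
Not met: 2, 6, 7, 9

2, 6, 7, 9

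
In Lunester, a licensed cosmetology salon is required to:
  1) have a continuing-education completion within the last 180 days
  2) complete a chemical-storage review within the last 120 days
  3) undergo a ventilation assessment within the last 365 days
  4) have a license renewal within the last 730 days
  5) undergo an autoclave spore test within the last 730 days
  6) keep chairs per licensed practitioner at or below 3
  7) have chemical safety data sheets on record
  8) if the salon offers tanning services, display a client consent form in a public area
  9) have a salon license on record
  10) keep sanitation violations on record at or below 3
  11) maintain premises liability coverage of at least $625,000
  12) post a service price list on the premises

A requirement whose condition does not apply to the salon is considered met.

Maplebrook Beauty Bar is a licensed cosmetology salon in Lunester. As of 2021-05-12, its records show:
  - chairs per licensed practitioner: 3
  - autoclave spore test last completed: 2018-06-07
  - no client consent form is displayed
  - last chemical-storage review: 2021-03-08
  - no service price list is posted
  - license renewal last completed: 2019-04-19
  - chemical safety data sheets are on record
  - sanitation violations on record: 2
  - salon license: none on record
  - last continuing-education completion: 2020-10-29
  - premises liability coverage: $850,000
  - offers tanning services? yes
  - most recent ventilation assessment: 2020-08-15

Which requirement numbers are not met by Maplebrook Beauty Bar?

1, 4, 5, 8, 9, 12

1. continuing-education completion 195 days ago vs limit 180 → not met
2. chemical-storage review 65 days ago vs limit 120 → met
3. ventilation assessment 270 days ago vs limit 365 → met
4. license renewal 754 days ago vs limit 730 → not met
5. autoclave spore test 1070 days ago vs limit 730 → not met
6. chairs per licensed practitioner 3 ≤ 3 → met
7. chemical safety data sheets present → met
8. condition 'offers tanning services' holds; client consent form absent → not met
9. salon license absent → not met
10. sanitation violations on record 2 ≤ 3 → met
11. premises liability coverage $850,000 ≥ $625,000 → met
12. service price list absent → not met
Not met: 1, 4, 5, 8, 9, 12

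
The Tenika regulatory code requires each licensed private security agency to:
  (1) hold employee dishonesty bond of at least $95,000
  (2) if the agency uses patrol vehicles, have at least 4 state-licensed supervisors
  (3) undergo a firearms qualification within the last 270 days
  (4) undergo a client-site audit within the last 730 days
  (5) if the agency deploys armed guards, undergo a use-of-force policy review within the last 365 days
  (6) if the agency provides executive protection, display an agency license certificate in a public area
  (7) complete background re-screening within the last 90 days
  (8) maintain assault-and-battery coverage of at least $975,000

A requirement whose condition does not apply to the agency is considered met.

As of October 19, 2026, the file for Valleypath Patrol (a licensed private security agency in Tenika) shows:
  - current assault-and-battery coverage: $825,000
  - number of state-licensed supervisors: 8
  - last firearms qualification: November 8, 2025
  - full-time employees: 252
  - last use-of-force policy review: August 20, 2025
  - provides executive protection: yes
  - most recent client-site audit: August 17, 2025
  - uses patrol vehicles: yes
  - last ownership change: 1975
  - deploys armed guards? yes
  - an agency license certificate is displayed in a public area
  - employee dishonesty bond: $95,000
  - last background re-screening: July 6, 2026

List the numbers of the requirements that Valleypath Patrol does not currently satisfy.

1. employee dishonesty bond $95,000 ≥ $95,000 → met
2. condition 'uses patrol vehicles' holds; state-licensed supervisors 8 ≥ 4 → met
3. firearms qualification 345 days ago vs limit 270 → not met
4. client-site audit 428 days ago vs limit 730 → met
5. condition 'deploys armed guards' holds; use-of-force policy review 425 days ago vs limit 365 → not met
6. condition 'provides executive protection' holds; agency license certificate present → met
7. background re-screening 105 days ago vs limit 90 → not met
8. assault-and-battery coverage $825,000 < $975,000 → not met
Not met: 3, 5, 7, 8

3, 5, 7, 8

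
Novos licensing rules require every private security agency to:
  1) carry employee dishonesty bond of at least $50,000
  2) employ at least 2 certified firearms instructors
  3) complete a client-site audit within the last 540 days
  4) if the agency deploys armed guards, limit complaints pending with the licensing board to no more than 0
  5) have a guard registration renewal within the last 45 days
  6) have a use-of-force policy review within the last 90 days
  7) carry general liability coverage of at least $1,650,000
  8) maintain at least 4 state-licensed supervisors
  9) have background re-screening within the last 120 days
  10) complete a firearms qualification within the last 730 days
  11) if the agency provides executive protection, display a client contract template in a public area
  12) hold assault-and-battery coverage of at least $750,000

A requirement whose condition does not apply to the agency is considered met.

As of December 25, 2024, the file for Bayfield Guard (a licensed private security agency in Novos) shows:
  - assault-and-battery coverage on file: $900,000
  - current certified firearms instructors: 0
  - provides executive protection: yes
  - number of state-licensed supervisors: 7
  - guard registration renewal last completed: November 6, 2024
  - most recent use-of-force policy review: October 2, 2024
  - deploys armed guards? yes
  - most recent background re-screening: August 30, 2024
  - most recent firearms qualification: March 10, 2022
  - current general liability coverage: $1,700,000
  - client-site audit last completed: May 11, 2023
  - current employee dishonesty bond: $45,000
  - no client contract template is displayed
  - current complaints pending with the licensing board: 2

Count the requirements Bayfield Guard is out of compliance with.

7

1. employee dishonesty bond $45,000 < $50,000 → not met
2. certified firearms instructors 0 < 2 → not met
3. client-site audit 594 days ago vs limit 540 → not met
4. condition 'deploys armed guards' holds; complaints pending with the licensing board 2 > 0 → not met
5. guard registration renewal 49 days ago vs limit 45 → not met
6. use-of-force policy review 84 days ago vs limit 90 → met
7. general liability coverage $1,700,000 ≥ $1,650,000 → met
8. state-licensed supervisors 7 ≥ 4 → met
9. background re-screening 117 days ago vs limit 120 → met
10. firearms qualification 1021 days ago vs limit 730 → not met
11. condition 'provides executive protection' holds; client contract template absent → not met
12. assault-and-battery coverage $900,000 ≥ $750,000 → met
Not met: 7 of 12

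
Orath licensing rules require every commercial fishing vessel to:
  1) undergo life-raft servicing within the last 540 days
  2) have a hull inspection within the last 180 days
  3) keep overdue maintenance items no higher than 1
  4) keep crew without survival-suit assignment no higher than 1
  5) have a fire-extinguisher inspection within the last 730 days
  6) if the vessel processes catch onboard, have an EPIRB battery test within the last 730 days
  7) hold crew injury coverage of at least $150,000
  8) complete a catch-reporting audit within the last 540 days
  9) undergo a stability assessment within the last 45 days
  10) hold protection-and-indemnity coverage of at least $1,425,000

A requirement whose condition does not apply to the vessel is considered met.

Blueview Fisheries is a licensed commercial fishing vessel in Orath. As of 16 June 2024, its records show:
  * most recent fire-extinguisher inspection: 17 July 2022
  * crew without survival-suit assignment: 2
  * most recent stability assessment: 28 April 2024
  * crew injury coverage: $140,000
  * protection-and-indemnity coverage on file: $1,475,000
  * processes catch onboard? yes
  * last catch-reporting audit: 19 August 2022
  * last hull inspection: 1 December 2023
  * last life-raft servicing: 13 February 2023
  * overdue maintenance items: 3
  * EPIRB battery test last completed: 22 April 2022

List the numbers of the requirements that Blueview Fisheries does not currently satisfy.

1. life-raft servicing 489 days ago vs limit 540 → met
2. hull inspection 198 days ago vs limit 180 → not met
3. overdue maintenance items 3 > 1 → not met
4. crew without survival-suit assignment 2 > 1 → not met
5. fire-extinguisher inspection 700 days ago vs limit 730 → met
6. condition 'processes catch onboard' holds; EPIRB battery test 786 days ago vs limit 730 → not met
7. crew injury coverage $140,000 < $150,000 → not met
8. catch-reporting audit 667 days ago vs limit 540 → not met
9. stability assessment 49 days ago vs limit 45 → not met
10. protection-and-indemnity coverage $1,475,000 ≥ $1,425,000 → met
Not met: 2, 3, 4, 6, 7, 8, 9

2, 3, 4, 6, 7, 8, 9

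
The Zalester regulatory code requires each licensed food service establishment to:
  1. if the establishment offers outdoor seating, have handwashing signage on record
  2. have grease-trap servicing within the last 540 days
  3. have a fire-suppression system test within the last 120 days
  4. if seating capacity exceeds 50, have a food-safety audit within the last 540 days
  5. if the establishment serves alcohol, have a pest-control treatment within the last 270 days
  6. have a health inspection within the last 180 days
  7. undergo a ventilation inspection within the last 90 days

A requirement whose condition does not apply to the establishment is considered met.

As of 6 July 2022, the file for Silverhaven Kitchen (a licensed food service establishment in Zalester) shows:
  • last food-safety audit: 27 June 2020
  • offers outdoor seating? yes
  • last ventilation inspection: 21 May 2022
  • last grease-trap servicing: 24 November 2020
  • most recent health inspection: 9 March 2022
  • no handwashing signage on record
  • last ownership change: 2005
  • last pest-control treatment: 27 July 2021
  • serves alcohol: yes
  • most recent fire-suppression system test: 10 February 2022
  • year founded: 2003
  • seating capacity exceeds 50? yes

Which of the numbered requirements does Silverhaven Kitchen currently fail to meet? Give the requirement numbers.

1, 2, 3, 4, 5

1. condition 'offers outdoor seating' holds; handwashing signage absent → not met
2. grease-trap servicing 589 days ago vs limit 540 → not met
3. fire-suppression system test 146 days ago vs limit 120 → not met
4. condition 'seating capacity exceeds 50' holds; food-safety audit 739 days ago vs limit 540 → not met
5. condition 'serves alcohol' holds; pest-control treatment 344 days ago vs limit 270 → not met
6. health inspection 119 days ago vs limit 180 → met
7. ventilation inspection 46 days ago vs limit 90 → met
Not met: 1, 2, 3, 4, 5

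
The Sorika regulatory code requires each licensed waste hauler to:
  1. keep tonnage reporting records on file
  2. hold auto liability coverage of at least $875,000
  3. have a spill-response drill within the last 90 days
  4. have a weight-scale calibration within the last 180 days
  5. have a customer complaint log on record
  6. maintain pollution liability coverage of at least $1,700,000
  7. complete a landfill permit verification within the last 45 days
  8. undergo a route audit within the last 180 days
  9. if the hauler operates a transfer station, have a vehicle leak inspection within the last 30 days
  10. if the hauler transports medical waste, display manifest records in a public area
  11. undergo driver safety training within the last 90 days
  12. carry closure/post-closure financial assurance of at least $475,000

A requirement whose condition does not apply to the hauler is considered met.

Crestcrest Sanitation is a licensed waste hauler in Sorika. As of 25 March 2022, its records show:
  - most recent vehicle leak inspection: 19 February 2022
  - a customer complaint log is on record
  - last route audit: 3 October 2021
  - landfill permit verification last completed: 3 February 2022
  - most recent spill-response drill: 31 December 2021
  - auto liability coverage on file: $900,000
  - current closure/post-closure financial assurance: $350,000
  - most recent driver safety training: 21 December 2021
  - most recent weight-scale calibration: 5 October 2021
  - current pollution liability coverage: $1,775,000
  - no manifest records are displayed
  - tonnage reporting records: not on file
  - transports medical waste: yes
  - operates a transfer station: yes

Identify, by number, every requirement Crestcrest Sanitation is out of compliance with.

1, 7, 9, 10, 11, 12

1. tonnage reporting records absent → not met
2. auto liability coverage $900,000 ≥ $875,000 → met
3. spill-response drill 84 days ago vs limit 90 → met
4. weight-scale calibration 171 days ago vs limit 180 → met
5. customer complaint log present → met
6. pollution liability coverage $1,775,000 ≥ $1,700,000 → met
7. landfill permit verification 50 days ago vs limit 45 → not met
8. route audit 173 days ago vs limit 180 → met
9. condition 'operates a transfer station' holds; vehicle leak inspection 34 days ago vs limit 30 → not met
10. condition 'transports medical waste' holds; manifest records absent → not met
11. driver safety training 94 days ago vs limit 90 → not met
12. closure/post-closure financial assurance $350,000 < $475,000 → not met
Not met: 1, 7, 9, 10, 11, 12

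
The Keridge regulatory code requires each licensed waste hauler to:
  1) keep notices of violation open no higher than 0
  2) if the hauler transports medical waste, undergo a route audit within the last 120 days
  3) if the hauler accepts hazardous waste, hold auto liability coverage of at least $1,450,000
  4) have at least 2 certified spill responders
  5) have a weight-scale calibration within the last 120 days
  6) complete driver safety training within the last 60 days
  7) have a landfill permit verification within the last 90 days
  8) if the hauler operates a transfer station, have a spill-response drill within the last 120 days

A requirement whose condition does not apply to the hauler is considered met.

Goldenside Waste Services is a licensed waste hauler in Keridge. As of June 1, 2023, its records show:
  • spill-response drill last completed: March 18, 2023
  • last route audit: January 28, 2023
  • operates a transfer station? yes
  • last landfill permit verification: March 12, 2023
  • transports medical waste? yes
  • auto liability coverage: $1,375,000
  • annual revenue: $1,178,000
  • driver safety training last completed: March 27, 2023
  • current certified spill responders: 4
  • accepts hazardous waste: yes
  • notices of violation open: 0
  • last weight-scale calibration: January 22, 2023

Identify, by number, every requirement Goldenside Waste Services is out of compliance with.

2, 3, 5, 6

1. notices of violation open 0 ≤ 0 → met
2. condition 'transports medical waste' holds; route audit 124 days ago vs limit 120 → not met
3. condition 'accepts hazardous waste' holds; auto liability coverage $1,375,000 < $1,450,000 → not met
4. certified spill responders 4 ≥ 2 → met
5. weight-scale calibration 130 days ago vs limit 120 → not met
6. driver safety training 66 days ago vs limit 60 → not met
7. landfill permit verification 81 days ago vs limit 90 → met
8. condition 'operates a transfer station' holds; spill-response drill 75 days ago vs limit 120 → met
Not met: 2, 3, 5, 6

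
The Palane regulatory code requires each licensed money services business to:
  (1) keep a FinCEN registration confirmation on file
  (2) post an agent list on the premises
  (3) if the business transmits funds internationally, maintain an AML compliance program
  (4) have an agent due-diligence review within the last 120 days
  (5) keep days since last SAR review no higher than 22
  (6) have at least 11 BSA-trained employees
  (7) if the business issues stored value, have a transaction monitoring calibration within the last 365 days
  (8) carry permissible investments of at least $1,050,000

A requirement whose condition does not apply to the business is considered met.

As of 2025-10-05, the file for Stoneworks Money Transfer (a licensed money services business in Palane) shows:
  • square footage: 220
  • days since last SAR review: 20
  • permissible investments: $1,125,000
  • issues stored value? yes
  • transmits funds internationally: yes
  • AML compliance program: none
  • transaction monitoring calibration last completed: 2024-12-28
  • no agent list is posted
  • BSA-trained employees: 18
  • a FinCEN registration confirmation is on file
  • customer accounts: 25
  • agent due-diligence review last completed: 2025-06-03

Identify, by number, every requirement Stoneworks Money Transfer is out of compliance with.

1. FinCEN registration confirmation present → met
2. agent list absent → not met
3. condition 'transmits funds internationally' holds; AML compliance program absent → not met
4. agent due-diligence review 124 days ago vs limit 120 → not met
5. days since last SAR review 20 ≤ 22 → met
6. BSA-trained employees 18 ≥ 11 → met
7. condition 'issues stored value' holds; transaction monitoring calibration 281 days ago vs limit 365 → met
8. permissible investments $1,125,000 ≥ $1,050,000 → met
Not met: 2, 3, 4

2, 3, 4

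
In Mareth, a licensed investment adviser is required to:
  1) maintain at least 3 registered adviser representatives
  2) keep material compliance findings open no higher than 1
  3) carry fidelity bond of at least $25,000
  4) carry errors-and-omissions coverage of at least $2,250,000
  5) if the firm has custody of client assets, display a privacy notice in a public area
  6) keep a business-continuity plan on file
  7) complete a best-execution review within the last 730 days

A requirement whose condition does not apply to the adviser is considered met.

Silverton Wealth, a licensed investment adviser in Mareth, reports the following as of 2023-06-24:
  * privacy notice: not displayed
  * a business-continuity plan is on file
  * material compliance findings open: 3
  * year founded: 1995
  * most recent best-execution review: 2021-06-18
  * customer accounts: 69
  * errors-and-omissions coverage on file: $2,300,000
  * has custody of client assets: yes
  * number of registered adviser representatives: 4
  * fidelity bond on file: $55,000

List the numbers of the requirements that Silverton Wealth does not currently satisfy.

2, 5, 7

1. registered adviser representatives 4 ≥ 3 → met
2. material compliance findings open 3 > 1 → not met
3. fidelity bond $55,000 ≥ $25,000 → met
4. errors-and-omissions coverage $2,300,000 ≥ $2,250,000 → met
5. condition 'has custody of client assets' holds; privacy notice absent → not met
6. business-continuity plan present → met
7. best-execution review 736 days ago vs limit 730 → not met
Not met: 2, 5, 7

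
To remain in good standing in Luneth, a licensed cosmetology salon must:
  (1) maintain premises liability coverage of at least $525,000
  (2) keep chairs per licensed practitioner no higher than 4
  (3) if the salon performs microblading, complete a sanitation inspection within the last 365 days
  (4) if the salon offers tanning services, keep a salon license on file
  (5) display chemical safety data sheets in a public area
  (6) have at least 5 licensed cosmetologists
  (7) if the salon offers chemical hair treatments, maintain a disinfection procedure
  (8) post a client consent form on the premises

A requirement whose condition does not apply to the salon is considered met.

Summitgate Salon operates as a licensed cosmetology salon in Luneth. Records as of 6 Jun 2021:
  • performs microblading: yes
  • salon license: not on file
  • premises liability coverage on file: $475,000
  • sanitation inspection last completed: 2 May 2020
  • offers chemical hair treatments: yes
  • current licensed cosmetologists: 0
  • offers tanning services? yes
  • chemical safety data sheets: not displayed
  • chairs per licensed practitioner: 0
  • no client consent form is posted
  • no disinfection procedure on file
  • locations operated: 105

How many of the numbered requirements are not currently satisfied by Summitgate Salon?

1. premises liability coverage $475,000 < $525,000 → not met
2. chairs per licensed practitioner 0 ≤ 4 → met
3. condition 'performs microblading' holds; sanitation inspection 400 days ago vs limit 365 → not met
4. condition 'offers tanning services' holds; salon license absent → not met
5. chemical safety data sheets absent → not met
6. licensed cosmetologists 0 < 5 → not met
7. condition 'offers chemical hair treatments' holds; disinfection procedure absent → not met
8. client consent form absent → not met
Not met: 7 of 8

7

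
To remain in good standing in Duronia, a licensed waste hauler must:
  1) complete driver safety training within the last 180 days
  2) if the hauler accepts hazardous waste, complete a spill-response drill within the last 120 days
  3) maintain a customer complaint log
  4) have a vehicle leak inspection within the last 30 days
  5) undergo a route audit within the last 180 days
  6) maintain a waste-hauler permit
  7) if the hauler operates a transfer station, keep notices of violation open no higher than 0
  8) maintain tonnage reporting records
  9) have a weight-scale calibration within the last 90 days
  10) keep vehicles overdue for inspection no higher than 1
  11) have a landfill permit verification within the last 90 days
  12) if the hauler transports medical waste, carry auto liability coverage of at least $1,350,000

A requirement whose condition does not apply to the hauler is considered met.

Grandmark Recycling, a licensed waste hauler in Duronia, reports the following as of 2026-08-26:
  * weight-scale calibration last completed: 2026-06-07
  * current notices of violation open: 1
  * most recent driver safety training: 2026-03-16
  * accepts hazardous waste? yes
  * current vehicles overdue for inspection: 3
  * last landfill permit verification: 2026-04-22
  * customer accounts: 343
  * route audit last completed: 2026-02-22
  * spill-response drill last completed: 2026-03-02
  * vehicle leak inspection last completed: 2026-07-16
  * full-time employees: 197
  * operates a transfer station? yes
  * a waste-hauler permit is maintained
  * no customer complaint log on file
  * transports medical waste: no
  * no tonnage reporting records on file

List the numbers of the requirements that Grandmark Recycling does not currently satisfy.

1. driver safety training 163 days ago vs limit 180 → met
2. condition 'accepts hazardous waste' holds; spill-response drill 177 days ago vs limit 120 → not met
3. customer complaint log absent → not met
4. vehicle leak inspection 41 days ago vs limit 30 → not met
5. route audit 185 days ago vs limit 180 → not met
6. waste-hauler permit present → met
7. condition 'operates a transfer station' holds; notices of violation open 1 > 0 → not met
8. tonnage reporting records absent → not met
9. weight-scale calibration 80 days ago vs limit 90 → met
10. vehicles overdue for inspection 3 > 1 → not met
11. landfill permit verification 126 days ago vs limit 90 → not met
12. condition 'transports medical waste' does not hold → requirement n/a → met
Not met: 2, 3, 4, 5, 7, 8, 10, 11

2, 3, 4, 5, 7, 8, 10, 11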